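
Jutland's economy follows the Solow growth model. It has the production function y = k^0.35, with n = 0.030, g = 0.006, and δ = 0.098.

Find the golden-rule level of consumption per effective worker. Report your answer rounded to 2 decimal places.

c_gold ≈ 1.09

At the golden rule, f'(k) = n + g + δ, so α·k^(α−1) = n + g + δ and k_gold = (α/(n + g + δ))^(1/(1−α)).
k_gold = (0.35/0.134)^(1/0.65) = 2.6119^1.5385 ≈ 4.3801
c_gold = f(k_gold) − (n + g + δ)·k_gold = 1.6769 − 0.134×4.3801 ≈ 1.0900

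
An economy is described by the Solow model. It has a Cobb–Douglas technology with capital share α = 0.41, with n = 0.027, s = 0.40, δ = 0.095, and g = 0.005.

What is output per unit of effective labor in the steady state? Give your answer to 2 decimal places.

y* = 2.22

At the steady state, Δk = 0, so s·k^α = (n + g + δ)·k.
Rearranging, k^(1−α) = s / (n + g + δ).
k^0.59 = 0.40 / (0.027 + 0.005 + 0.095) = 0.40 / 0.127 = 3.1496
k* = 3.1496^(1/0.59) ≈ 6.9904
y* = (k*)^α = 6.9904^0.41 ≈ 2.2195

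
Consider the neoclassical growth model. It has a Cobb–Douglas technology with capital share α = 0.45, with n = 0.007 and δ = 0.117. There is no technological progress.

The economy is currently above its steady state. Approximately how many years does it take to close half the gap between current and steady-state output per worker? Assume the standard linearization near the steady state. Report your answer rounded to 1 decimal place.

Near the steady state the convergence rate is λ = (1 − α)(n + δ).
λ = (1 − 0.45) × 0.124 = 0.55 × 0.124 = 0.0682
Half-life = ln 2 / λ = 0.6931 / 0.0682 ≈ 10.16 years

half-life ≈ 10.2 years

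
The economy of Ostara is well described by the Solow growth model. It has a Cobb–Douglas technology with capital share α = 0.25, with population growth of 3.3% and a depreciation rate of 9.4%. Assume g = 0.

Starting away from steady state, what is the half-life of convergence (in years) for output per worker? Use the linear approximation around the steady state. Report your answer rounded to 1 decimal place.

half-life ≈ 7.3 years

Near the steady state the convergence rate is λ = (1 − α)(n + δ).
λ = (1 − 0.25) × 0.127 = 0.75 × 0.127 = 0.09525
Half-life = ln 2 / λ = 0.6931 / 0.09525 ≈ 7.28 years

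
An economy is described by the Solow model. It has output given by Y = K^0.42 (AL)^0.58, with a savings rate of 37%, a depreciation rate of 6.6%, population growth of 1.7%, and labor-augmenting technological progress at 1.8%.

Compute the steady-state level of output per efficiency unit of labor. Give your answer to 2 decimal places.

y* ≈ 2.56

Steady state requires s·f(k) = (n + g + δ)·k, i.e. s·k^α = (n + g + δ)·k.
Dividing both sides by k: k^(1−α) = s / (n + g + δ).
k^0.58 = 0.37 / (0.017 + 0.018 + 0.066) = 0.37 / 0.101 = 3.6634
k* = 3.6634^(1/0.58) ≈ 9.3802
y* = (k*)^α = 9.3802^0.42 ≈ 2.5605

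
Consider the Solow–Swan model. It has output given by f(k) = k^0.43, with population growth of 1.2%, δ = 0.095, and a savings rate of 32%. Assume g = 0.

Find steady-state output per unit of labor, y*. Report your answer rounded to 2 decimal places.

y* ≈ 2.29

In steady state, investment equals break-even investment: s·k^α = (n + δ)·k.
Rearranging, k^(1−α) = s / (n + δ).
k^0.57 = 0.32 / (0.012 + 0.095) = 0.32 / 0.107 = 2.9907
k* = 2.9907^(1/0.57) ≈ 6.8342
y* = (k*)^α = 6.8342^0.43 ≈ 2.2852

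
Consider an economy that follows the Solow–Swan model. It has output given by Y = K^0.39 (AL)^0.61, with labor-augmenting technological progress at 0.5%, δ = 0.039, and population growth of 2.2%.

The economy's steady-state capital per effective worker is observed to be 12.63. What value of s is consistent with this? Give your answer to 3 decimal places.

At the steady state, Δk = 0, so s·k^α = (n + g + δ)·k.
So s / (n + g + δ) = (k*)^(1−α) = 12.63^0.61 = 4.6974.
Therefore s = 4.6974 × (n + g + δ) = 4.6974 × 0.066 = 0.3100.

s ≈ 0.310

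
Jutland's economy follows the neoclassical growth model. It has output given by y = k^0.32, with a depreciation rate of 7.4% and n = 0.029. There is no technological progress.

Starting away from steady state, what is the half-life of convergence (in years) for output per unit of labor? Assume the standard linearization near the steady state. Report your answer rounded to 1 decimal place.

Near the steady state the convergence rate is λ = (1 − α)(n + δ).
λ = (1 − 0.32) × 0.103 = 0.68 × 0.103 = 0.07004
Half-life = ln 2 / λ = 0.6931 / 0.07004 ≈ 9.90 years

half-life ≈ 9.9 years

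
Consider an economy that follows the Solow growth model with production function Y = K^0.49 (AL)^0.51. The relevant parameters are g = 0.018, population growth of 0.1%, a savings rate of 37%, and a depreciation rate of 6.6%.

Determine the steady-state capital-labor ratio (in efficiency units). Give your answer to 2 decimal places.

Steady state requires s·f(k) = (n + g + δ)·k, i.e. s·k^α = (n + g + δ)·k.
Dividing both sides by k: k^(1−α) = s / (n + g + δ).
k^0.51 = 0.37 / (0.001 + 0.018 + 0.066) = 0.37 / 0.085 = 4.3529
k* = 4.3529^(1/0.51) ≈ 17.8858

k* ≈ 17.89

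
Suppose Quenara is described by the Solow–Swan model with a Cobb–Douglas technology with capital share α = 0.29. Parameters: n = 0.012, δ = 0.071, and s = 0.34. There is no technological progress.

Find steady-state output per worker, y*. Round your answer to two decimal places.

y* ≈ 1.78

At the steady state, Δk = 0, so s·k^α = (n + δ)·k.
Rearranging, k^(1−α) = s / (n + δ).
k^0.71 = 0.34 / (0.012 + 0.071) = 0.34 / 0.083 = 4.0964
k* = 4.0964^(1/0.71) ≈ 7.2868
y* = (k*)^α = 7.2868^0.29 ≈ 1.7788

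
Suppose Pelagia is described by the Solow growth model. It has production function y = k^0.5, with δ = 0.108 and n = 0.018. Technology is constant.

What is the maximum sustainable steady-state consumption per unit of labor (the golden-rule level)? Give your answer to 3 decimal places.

c_gold ≈ 1.984

At the golden rule, f'(k) = n + δ, so α·k^(α−1) = n + δ and k_gold = (α/(n + δ))^(1/(1−α)).
k_gold = (0.5/0.126)^(1/0.5) = 3.9683^2 ≈ 15.7474
c_gold = f(k_gold) − (n + δ)·k_gold = 3.9683 − 0.126×15.7474 ≈ 1.9841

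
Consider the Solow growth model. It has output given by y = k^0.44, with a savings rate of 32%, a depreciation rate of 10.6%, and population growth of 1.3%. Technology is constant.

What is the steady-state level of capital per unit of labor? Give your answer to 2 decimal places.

At the steady state, Δk = 0, so s·k^α = (n + δ)·k.
Rearranging, k^(1−α) = s / (n + δ).
k^0.56 = 0.32 / (0.013 + 0.106) = 0.32 / 0.119 = 2.6891
k* = 2.6891^(1/0.56) ≈ 5.8500

k* = 5.85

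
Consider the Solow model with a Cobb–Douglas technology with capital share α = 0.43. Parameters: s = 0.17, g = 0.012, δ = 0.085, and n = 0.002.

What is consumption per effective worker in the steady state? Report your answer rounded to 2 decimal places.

In steady state, investment equals break-even investment: s·k^α = (n + g + δ)·k.
Dividing both sides by k: k^(1−α) = s / (n + g + δ).
k^0.57 = 0.17 / (0.002 + 0.012 + 0.085) = 0.17 / 0.099 = 1.7172
k* = 1.7172^(1/0.57) ≈ 2.5821
y* = (k*)^α = 2.5821^0.43 ≈ 1.5037
c* = (1 − s)·y* = (1 − 0.17) × 1.5037 ≈ 1.2481

c* ≈ 1.25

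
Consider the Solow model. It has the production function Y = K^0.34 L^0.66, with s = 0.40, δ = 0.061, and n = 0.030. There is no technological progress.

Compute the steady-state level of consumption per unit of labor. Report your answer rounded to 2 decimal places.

c* = 1.29

In steady state, investment equals break-even investment: s·k^α = (n + δ)·k.
Dividing both sides by k: k^(1−α) = s / (n + δ).
k^0.66 = 0.40 / (0.030 + 0.061) = 0.40 / 0.091 = 4.3956
k* = 4.3956^(1/0.66) ≈ 9.4248
y* = (k*)^α = 9.4248^0.34 ≈ 2.1441
c* = (1 − s)·y* = (1 − 0.40) × 2.1441 ≈ 1.2865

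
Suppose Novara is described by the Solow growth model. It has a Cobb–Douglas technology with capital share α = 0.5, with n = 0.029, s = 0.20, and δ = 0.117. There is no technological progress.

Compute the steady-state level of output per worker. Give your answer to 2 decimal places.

At the steady state, Δk = 0, so s·k^α = (n + δ)·k.
Rearranging, k^(1−α) = s / (n + δ).
k^0.5 = 0.20 / (0.029 + 0.117) = 0.20 / 0.146 = 1.3699
k* = 1.3699^(1/0.5) ≈ 1.8766
y* = (k*)^α = 1.8766^0.5 ≈ 1.3699

y* ≈ 1.37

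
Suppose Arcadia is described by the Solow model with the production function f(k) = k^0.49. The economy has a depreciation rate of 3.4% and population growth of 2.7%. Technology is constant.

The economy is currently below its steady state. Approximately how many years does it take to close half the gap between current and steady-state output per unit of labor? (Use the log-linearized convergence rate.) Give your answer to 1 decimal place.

Near the steady state the convergence rate is λ = (1 − α)(n + δ).
λ = (1 − 0.49) × 0.061 = 0.51 × 0.061 = 0.03111
Half-life = ln 2 / λ = 0.6931 / 0.03111 ≈ 22.28 years

about 22.3 years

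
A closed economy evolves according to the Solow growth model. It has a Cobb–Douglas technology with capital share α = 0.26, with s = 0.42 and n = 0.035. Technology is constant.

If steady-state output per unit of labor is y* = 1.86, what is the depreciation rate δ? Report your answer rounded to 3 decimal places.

In steady state, investment equals break-even investment: s·k^α = (n + δ)·k.
Since y* = [s/(n + δ)]^(α/(1−α)), we have s/(n + δ) = (y*)^((1−α)/α) = 1.86^2.8462 = 5.8491.
Therefore n + δ = s / 5.8491 = 0.42 / 5.8491 = 0.0718, so δ = 0.0718 − 0.035 = 0.0368.

δ ≈ 0.037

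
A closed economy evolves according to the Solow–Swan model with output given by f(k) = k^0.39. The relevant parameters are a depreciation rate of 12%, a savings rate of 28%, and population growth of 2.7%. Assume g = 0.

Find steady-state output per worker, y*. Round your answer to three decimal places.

y* ≈ 1.510

In steady state, investment equals break-even investment: s·k^α = (n + δ)·k.
Rearranging, k^(1−α) = s / (n + δ).
k^0.61 = 0.28 / (0.027 + 0.120) = 0.28 / 0.147 = 1.9048
k* = 1.9048^(1/0.61) ≈ 2.8759
y* = (k*)^α = 2.8759^0.39 ≈ 1.5098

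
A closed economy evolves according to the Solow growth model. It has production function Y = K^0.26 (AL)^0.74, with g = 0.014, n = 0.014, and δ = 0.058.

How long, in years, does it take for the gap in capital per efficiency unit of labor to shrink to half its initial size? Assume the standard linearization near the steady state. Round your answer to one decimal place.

Near the steady state the convergence rate is λ = (1 − α)(n + g + δ).
λ = (1 − 0.26) × 0.086 = 0.74 × 0.086 = 0.06364
Half-life = ln 2 / λ = 0.6931 / 0.06364 ≈ 10.89 years

t_½ ≈ 10.9 years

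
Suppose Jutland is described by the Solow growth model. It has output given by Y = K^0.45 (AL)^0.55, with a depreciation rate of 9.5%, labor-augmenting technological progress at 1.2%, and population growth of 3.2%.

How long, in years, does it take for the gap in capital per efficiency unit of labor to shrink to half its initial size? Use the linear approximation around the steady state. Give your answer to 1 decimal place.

about 9.1 years

Near the steady state the convergence rate is λ = (1 − α)(n + g + δ).
λ = (1 − 0.45) × 0.139 = 0.55 × 0.139 = 0.07645
Half-life = ln 2 / λ = 0.6931 / 0.07645 ≈ 9.07 years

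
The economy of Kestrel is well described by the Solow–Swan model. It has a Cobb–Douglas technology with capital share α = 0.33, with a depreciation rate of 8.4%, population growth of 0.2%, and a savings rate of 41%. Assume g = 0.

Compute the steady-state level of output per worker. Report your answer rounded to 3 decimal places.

y* = 2.158

Steady state requires s·f(k) = (n + δ)·k, i.e. s·k^α = (n + δ)·k.
Rearranging, k^(1−α) = s / (n + δ).
k^0.67 = 0.41 / (0.002 + 0.084) = 0.41 / 0.086 = 4.7674
k* = 4.7674^(1/0.67) ≈ 10.2887
y* = (k*)^α = 10.2887^0.33 ≈ 2.1581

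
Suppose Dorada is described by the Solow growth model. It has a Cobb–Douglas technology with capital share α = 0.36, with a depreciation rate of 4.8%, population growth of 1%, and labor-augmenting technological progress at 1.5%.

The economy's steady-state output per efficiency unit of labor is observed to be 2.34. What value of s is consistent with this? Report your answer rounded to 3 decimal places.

In steady state, investment equals break-even investment: s·k^α = (n + g + δ)·k.
Since y* = [s/(n + g + δ)]^(α/(1−α)), we have s/(n + g + δ) = (y*)^((1−α)/α) = 2.34^1.7778 = 4.5331.
Therefore s = 4.5331 × (n + g + δ) = 4.5331 × 0.073 = 0.3309.

s ≈ 0.331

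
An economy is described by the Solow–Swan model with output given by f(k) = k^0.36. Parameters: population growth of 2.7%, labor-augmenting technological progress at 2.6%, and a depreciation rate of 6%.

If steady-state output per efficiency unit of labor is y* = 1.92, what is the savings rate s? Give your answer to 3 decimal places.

At the steady state, Δk = 0, so s·k^α = (n + g + δ)·k.
Since y* = [s/(n + g + δ)]^(α/(1−α)), we have s/(n + g + δ) = (y*)^((1−α)/α) = 1.92^1.7778 = 3.1890.
Therefore s = 3.1890 × (n + g + δ) = 3.1890 × 0.113 = 0.3604.

s ≈ 0.360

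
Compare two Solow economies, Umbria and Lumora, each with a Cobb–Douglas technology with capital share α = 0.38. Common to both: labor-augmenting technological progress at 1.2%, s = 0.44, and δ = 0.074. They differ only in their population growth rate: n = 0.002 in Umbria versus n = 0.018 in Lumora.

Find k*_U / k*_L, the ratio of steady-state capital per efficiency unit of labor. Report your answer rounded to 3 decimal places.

Steady-state k* = [s/(n + g + δ)]^(1/(1−α)), so the ratio is [ (s_U/(n + g + δ)_U) / (s_L/(n + g + δ)_L) ]^1.6129.
s_U/(n + g + δ)_U = 0.44/0.088 = 5.0000; s_L/(n + g + δ)_L = 0.44/0.104 = 4.2308.
Ratio = (5.0000/4.2308)^1.6129 = 1.1818^1.6129 ≈ 1.3092

ratio ≈ 1.309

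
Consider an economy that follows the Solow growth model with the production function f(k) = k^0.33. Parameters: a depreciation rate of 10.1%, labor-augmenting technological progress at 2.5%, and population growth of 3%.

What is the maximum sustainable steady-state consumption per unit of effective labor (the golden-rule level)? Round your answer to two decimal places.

c_gold ≈ 0.97

At the golden rule, f'(k) = n + g + δ, so α·k^(α−1) = n + g + δ and k_gold = (α/(n + g + δ))^(1/(1−α)).
k_gold = (0.33/0.156)^(1/0.67) = 2.1154^1.4925 ≈ 3.0595
c_gold = f(k_gold) − (n + g + δ)·k_gold = 1.4463 − 0.156×3.0595 ≈ 0.9690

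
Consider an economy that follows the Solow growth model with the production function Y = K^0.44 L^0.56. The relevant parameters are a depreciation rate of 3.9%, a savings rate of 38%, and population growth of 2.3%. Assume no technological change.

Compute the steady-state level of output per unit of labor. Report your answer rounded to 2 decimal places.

At the steady state, Δk = 0, so s·k^α = (n + δ)·k.
Dividing both sides by k: k^(1−α) = s / (n + δ).
k^0.56 = 0.38 / (0.023 + 0.039) = 0.38 / 0.062 = 6.1290
k* = 6.1290^(1/0.56) ≈ 25.4714
y* = (k*)^α = 25.4714^0.44 ≈ 4.1559

y* ≈ 4.16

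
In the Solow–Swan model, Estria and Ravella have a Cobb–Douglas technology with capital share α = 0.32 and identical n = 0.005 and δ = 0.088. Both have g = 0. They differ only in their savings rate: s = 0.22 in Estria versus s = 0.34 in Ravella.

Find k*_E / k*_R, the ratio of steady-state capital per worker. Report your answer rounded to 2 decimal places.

ratio ≈ 0.53

Steady-state k* = [s/(n + δ)]^(1/(1−α)), so the ratio is [ (s_E/(n + δ)_E) / (s_R/(n + δ)_R) ]^1.4706.
s_E/(n + δ)_E = 0.22/0.093 = 2.3656; s_R/(n + δ)_R = 0.34/0.093 = 3.6559.
Ratio = (2.3656/3.6559)^1.4706 = 0.6471^1.4706 ≈ 0.5272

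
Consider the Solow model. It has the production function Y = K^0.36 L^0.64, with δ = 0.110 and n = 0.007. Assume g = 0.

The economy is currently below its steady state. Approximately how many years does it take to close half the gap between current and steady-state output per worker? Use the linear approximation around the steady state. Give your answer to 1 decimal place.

about 9.3 years

Near the steady state the convergence rate is λ = (1 − α)(n + δ).
λ = (1 − 0.36) × 0.117 = 0.64 × 0.117 = 0.07488
Half-life = ln 2 / λ = 0.6931 / 0.07488 ≈ 9.26 years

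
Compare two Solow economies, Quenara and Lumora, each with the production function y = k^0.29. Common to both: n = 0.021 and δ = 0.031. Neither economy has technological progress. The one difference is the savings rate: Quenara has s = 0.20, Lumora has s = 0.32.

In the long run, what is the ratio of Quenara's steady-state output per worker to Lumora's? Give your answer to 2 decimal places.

Steady-state y* = [s/(n + δ)]^(α/(1−α)), so the ratio is [ (s_Q/(n + δ)_Q) / (s_L/(n + δ)_L) ]^0.4085.
s_Q/(n + δ)_Q = 0.20/0.052 = 3.8462; s_L/(n + δ)_L = 0.32/0.052 = 6.1538.
Ratio = (3.8462/6.1538)^0.4085 = 0.6250^0.4085 ≈ 0.8253

y*_Q / y*_L ≈ 0.83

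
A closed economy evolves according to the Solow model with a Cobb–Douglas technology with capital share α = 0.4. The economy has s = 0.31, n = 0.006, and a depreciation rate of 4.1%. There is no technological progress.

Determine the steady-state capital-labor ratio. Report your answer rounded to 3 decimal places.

In steady state, investment equals break-even investment: s·k^α = (n + δ)·k.
Rearranging, k^(1−α) = s / (n + δ).
k^0.6 = 0.31 / (0.006 + 0.041) = 0.31 / 0.047 = 6.5957
k* = 6.5957^(1/0.6) ≈ 23.1972

k* = 23.197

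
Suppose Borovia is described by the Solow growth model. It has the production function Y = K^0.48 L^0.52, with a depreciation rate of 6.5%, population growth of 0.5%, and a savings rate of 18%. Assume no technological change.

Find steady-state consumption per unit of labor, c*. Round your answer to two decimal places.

c* = 1.96

Steady state requires s·f(k) = (n + δ)·k, i.e. s·k^α = (n + δ)·k.
Rearranging, k^(1−α) = s / (n + δ).
k^0.52 = 0.18 / (0.005 + 0.065) = 0.18 / 0.070 = 2.5714
k* = 2.5714^(1/0.52) ≈ 6.1488
y* = (k*)^α = 6.1488^0.48 ≈ 2.3912
c* = (1 − s)·y* = (1 − 0.18) × 2.3912 ≈ 1.9608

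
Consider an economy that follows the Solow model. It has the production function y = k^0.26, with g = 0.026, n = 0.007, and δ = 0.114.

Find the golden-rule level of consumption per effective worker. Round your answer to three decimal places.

c_gold ≈ 0.904

At the golden rule, f'(k) = n + g + δ, so α·k^(α−1) = n + g + δ and k_gold = (α/(n + g + δ))^(1/(1−α)).
k_gold = (0.26/0.147)^(1/0.74) = 1.7687^1.3514 ≈ 2.1611
c_gold = f(k_gold) − (n + g + δ)·k_gold = 1.2218 − 0.147×2.1611 ≈ 0.9041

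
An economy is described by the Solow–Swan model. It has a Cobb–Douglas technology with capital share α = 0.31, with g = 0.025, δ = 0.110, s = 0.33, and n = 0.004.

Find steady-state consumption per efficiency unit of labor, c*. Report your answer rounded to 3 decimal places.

In steady state, investment equals break-even investment: s·k^α = (n + g + δ)·k.
Dividing both sides by k: k^(1−α) = s / (n + g + δ).
k^0.69 = 0.33 / (0.004 + 0.025 + 0.110) = 0.33 / 0.139 = 2.3741
k* = 2.3741^(1/0.69) ≈ 3.5011
y* = (k*)^α = 3.5011^0.31 ≈ 1.4747
c* = (1 − s)·y* = (1 − 0.33) × 1.4747 ≈ 0.9880

c* ≈ 0.988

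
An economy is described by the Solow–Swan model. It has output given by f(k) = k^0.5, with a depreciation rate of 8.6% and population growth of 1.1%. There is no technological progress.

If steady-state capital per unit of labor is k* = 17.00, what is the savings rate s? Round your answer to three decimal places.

s ≈ 0.400

Steady state requires s·f(k) = (n + δ)·k, i.e. s·k^α = (n + δ)·k.
So s / (n + δ) = (k*)^(1−α) = 17.00^0.5 = 4.1231.
Therefore s = 4.1231 × (n + δ) = 4.1231 × 0.097 = 0.3999.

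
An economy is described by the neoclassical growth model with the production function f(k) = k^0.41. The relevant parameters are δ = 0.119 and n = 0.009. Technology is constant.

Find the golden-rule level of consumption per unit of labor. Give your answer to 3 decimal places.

At the golden rule, f'(k) = n + δ, so α·k^(α−1) = n + δ and k_gold = (α/(n + δ))^(1/(1−α)).
k_gold = (0.41/0.128)^(1/0.59) = 3.2031^1.6949 ≈ 7.1927
c_gold = f(k_gold) − (n + δ)·k_gold = 2.2456 − 0.128×7.1927 ≈ 1.3249

c_gold ≈ 1.325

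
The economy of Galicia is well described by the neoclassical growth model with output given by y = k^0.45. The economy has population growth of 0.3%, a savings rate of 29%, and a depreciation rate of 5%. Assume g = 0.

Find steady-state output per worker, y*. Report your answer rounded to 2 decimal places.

y* ≈ 4.02

Steady state requires s·f(k) = (n + δ)·k, i.e. s·k^α = (n + δ)·k.
Rearranging, k^(1−α) = s / (n + δ).
k^0.55 = 0.29 / (0.003 + 0.050) = 0.29 / 0.053 = 5.4717
k* = 5.4717^(1/0.55) ≈ 21.9806
y* = (k*)^α = 21.9806^0.45 ≈ 4.0171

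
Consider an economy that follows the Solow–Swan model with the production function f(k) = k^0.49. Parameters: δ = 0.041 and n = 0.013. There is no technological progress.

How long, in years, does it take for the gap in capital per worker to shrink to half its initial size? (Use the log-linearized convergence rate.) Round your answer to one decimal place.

half-life ≈ 25.2 years

Near the steady state the convergence rate is λ = (1 − α)(n + δ).
λ = (1 − 0.49) × 0.054 = 0.51 × 0.054 = 0.02754
Half-life = ln 2 / λ = 0.6931 / 0.02754 ≈ 25.17 years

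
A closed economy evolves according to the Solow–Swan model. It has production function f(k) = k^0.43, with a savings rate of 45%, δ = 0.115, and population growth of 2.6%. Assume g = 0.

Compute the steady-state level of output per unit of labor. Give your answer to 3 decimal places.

y* = 2.400

At the steady state, Δk = 0, so s·k^α = (n + δ)·k.
Dividing both sides by k: k^(1−α) = s / (n + δ).
k^0.57 = 0.45 / (0.026 + 0.115) = 0.45 / 0.141 = 3.1915
k* = 3.1915^(1/0.57) ≈ 7.6595
y* = (k*)^α = 7.6595^0.43 ≈ 2.4000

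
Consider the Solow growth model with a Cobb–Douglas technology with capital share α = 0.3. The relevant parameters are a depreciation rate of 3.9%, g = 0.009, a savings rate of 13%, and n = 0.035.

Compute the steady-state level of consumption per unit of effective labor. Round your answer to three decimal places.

At the steady state, Δk = 0, so s·k^α = (n + g + δ)·k.
Rearranging, k^(1−α) = s / (n + g + δ).
k^0.7 = 0.13 / (0.035 + 0.009 + 0.039) = 0.13 / 0.083 = 1.5663
k* = 1.5663^(1/0.7) ≈ 1.8984
y* = (k*)^α = 1.8984^0.3 ≈ 1.2120
c* = (1 − s)·y* = (1 − 0.13) × 1.2120 ≈ 1.0544

c* = 1.054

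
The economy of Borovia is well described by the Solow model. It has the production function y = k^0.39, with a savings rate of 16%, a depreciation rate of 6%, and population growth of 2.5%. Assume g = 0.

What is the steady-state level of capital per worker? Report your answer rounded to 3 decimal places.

k* ≈ 2.821

In steady state, investment equals break-even investment: s·k^α = (n + δ)·k.
Rearranging, k^(1−α) = s / (n + δ).
k^0.61 = 0.16 / (0.025 + 0.060) = 0.16 / 0.085 = 1.8824
k* = 1.8824^(1/0.61) ≈ 2.8206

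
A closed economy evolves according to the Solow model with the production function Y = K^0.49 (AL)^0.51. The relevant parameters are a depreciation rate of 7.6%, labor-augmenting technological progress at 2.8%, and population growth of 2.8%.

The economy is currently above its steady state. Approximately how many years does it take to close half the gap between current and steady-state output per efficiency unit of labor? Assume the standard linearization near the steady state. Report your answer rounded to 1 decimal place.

Near the steady state the convergence rate is λ = (1 − α)(n + g + δ).
λ = (1 − 0.49) × 0.132 = 0.51 × 0.132 = 0.06732
Half-life = ln 2 / λ = 0.6931 / 0.06732 ≈ 10.30 years

half-life ≈ 10.3 years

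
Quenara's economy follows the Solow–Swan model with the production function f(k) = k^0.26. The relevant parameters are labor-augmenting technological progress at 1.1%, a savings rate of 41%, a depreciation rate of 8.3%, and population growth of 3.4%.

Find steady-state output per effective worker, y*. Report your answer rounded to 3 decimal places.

Steady state requires s·f(k) = (n + g + δ)·k, i.e. s·k^α = (n + g + δ)·k.
Rearranging, k^(1−α) = s / (n + g + δ).
k^0.74 = 0.41 / (0.034 + 0.011 + 0.083) = 0.41 / 0.128 = 3.2031
k* = 3.2031^(1/0.74) ≈ 4.8217
y* = (k*)^α = 4.8217^0.26 ≈ 1.5053

y* = 1.505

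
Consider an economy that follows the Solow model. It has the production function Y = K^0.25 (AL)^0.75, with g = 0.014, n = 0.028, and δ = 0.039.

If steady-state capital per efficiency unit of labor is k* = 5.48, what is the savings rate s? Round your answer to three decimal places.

s ≈ 0.290

At the steady state, Δk = 0, so s·k^α = (n + g + δ)·k.
So s / (n + g + δ) = (k*)^(1−α) = 5.48^0.75 = 3.5817.
Therefore s = 3.5817 × (n + g + δ) = 3.5817 × 0.081 = 0.2901.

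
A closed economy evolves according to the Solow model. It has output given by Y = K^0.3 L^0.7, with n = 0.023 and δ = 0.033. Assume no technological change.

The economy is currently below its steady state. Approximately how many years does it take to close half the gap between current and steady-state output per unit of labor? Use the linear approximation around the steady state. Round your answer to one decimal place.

about 17.7 years

Near the steady state the convergence rate is λ = (1 − α)(n + δ).
λ = (1 − 0.3) × 0.056 = 0.7 × 0.056 = 0.0392
Half-life = ln 2 / λ = 0.6931 / 0.0392 ≈ 17.68 years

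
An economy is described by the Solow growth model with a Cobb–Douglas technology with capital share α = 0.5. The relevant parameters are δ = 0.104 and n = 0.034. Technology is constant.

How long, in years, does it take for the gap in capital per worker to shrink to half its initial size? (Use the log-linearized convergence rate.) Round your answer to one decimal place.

Near the steady state the convergence rate is λ = (1 − α)(n + δ).
λ = (1 − 0.5) × 0.138 = 0.5 × 0.138 = 0.0690
Half-life = ln 2 / λ = 0.6931 / 0.0690 ≈ 10.04 years

about 10.0 years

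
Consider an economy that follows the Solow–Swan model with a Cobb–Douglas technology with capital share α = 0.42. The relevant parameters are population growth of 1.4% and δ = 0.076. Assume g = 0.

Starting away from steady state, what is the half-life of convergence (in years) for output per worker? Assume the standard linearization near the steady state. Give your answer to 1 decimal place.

t_½ ≈ 13.3 years

Near the steady state the convergence rate is λ = (1 − α)(n + δ).
λ = (1 − 0.42) × 0.090 = 0.58 × 0.090 = 0.0522
Half-life = ln 2 / λ = 0.6931 / 0.0522 ≈ 13.28 years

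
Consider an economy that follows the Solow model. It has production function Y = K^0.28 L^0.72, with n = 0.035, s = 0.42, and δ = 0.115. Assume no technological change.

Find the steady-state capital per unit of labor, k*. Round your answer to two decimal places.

Steady state requires s·f(k) = (n + δ)·k, i.e. s·k^α = (n + δ)·k.
Rearranging, k^(1−α) = s / (n + δ).
k^0.72 = 0.42 / (0.035 + 0.115) = 0.42 / 0.150 = 2.8000
k* = 2.8000^(1/0.72) ≈ 4.1788

k* = 4.18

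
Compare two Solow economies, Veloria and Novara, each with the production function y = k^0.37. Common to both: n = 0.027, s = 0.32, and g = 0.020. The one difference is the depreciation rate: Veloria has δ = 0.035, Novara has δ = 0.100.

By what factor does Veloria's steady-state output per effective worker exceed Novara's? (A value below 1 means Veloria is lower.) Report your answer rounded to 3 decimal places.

ratio ≈ 1.409

Steady-state y* = [s/(n + g + δ)]^(α/(1−α)), so the ratio is [ (s_V/(n + g + δ)_V) / (s_N/(n + g + δ)_N) ]^0.5873.
s_V/(n + g + δ)_V = 0.32/0.082 = 3.9024; s_N/(n + g + δ)_N = 0.32/0.147 = 2.1769.
Ratio = (3.9024/2.1769)^0.5873 = 1.7926^0.5873 ≈ 1.4089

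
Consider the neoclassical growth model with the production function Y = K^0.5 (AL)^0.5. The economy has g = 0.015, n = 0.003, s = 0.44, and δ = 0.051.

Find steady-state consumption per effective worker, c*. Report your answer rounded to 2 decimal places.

c* ≈ 3.57

In steady state, investment equals break-even investment: s·k^α = (n + g + δ)·k.
Dividing both sides by k: k^(1−α) = s / (n + g + δ).
k^0.5 = 0.44 / (0.003 + 0.015 + 0.051) = 0.44 / 0.069 = 6.3768
k* = 6.3768^(1/0.5) ≈ 40.6636
y* = (k*)^α = 40.6636^0.5 ≈ 6.3768
c* = (1 − s)·y* = (1 − 0.44) × 6.3768 ≈ 3.5710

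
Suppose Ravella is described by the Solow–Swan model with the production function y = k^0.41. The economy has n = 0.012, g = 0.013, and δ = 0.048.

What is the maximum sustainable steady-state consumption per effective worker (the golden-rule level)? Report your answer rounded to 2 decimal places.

c_gold ≈ 1.96

At the golden rule, f'(k) = n + g + δ, so α·k^(α−1) = n + g + δ and k_gold = (α/(n + g + δ))^(1/(1−α)).
k_gold = (0.41/0.073)^(1/0.59) = 5.6164^1.6949 ≈ 18.6319
c_gold = f(k_gold) − (n + g + δ)·k_gold = 3.3175 − 0.073×18.6319 ≈ 1.9574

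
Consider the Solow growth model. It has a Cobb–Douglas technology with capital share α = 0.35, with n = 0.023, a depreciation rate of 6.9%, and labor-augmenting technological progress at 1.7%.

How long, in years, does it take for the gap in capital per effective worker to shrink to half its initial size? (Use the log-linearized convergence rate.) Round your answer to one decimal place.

half-life ≈ 9.8 years

Near the steady state the convergence rate is λ = (1 − α)(n + g + δ).
λ = (1 − 0.35) × 0.109 = 0.65 × 0.109 = 0.07085
Half-life = ln 2 / λ = 0.6931 / 0.07085 ≈ 9.78 years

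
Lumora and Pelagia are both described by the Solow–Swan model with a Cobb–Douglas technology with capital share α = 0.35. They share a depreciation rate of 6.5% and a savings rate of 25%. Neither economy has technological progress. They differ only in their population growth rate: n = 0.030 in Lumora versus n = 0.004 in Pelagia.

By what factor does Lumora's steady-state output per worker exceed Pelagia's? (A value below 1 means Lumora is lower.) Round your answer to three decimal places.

y*_L / y*_P ≈ 0.842

Steady-state y* = [s/(n + δ)]^(α/(1−α)), so the ratio is [ (s_L/(n + δ)_L) / (s_P/(n + δ)_P) ]^0.5385.
s_L/(n + δ)_L = 0.25/0.095 = 2.6316; s_P/(n + δ)_P = 0.25/0.069 = 3.6232.
Ratio = (2.6316/3.6232)^0.5385 = 0.7263^0.5385 ≈ 0.8418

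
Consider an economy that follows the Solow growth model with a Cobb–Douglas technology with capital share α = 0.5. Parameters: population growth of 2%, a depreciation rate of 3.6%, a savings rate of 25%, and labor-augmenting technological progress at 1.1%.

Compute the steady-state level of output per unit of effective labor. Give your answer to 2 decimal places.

At the steady state, Δk = 0, so s·k^α = (n + g + δ)·k.
Dividing both sides by k: k^(1−α) = s / (n + g + δ).
k^0.5 = 0.25 / (0.020 + 0.011 + 0.036) = 0.25 / 0.067 = 3.7313
k* = 3.7313^(1/0.5) ≈ 13.9226
y* = (k*)^α = 13.9226^0.5 ≈ 3.7313

y* ≈ 3.73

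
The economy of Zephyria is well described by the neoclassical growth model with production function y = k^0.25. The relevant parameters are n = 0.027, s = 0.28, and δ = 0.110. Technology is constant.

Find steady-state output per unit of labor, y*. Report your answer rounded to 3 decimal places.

y* ≈ 1.269

At the steady state, Δk = 0, so s·k^α = (n + δ)·k.
Rearranging, k^(1−α) = s / (n + δ).
k^0.75 = 0.28 / (0.027 + 0.110) = 0.28 / 0.137 = 2.0438
k* = 2.0438^(1/0.75) ≈ 2.5937
y* = (k*)^α = 2.5937^0.25 ≈ 1.2691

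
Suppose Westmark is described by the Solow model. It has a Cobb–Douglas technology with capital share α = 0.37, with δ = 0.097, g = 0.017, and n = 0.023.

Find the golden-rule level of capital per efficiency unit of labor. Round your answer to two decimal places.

The golden rule sets f'(k) = n + g + δ, i.e. α·k^(α−1) = n + g + δ.
So k^(1−α) = α / (n + g + δ) = 0.37 / 0.137 = 2.7007.
k_gold = 2.7007^(1/0.63) ≈ 4.8404

k_gold ≈ 4.84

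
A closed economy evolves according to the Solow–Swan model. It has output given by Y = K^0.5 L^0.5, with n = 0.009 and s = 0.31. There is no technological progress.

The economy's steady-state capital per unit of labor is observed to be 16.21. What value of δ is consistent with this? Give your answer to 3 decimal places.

δ ≈ 0.068

In steady state, investment equals break-even investment: s·k^α = (n + δ)·k.
So s / (n + δ) = (k*)^(1−α) = 16.21^0.5 = 4.0262.
Therefore n + δ = s / 4.0262 = 0.31 / 4.0262 = 0.0770, so δ = 0.0770 − 0.009 = 0.0680.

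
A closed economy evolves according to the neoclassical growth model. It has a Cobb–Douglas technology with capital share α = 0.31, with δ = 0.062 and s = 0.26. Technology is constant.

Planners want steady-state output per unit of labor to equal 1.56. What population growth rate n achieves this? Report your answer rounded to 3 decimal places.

At the steady state, Δk = 0, so s·k^α = (n + δ)·k.
Since y* = [s/(n + δ)]^(α/(1−α)), we have s/(n + δ) = (y*)^((1−α)/α) = 1.56^2.2258 = 2.6906.
Therefore n + δ = s / 2.6906 = 0.26 / 2.6906 = 0.0966, so n = 0.0966 − 0.062 = 0.0346.

n ≈ 0.035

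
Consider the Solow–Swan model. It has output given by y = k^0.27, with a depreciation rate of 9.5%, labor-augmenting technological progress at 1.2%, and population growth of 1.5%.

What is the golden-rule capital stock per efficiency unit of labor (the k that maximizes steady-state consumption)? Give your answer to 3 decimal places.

k_gold ≈ 2.969

The golden rule sets f'(k) = n + g + δ, i.e. α·k^(α−1) = n + g + δ.
So k^(1−α) = α / (n + g + δ) = 0.27 / 0.122 = 2.2131.
k_gold = 2.2131^(1/0.73) ≈ 2.9690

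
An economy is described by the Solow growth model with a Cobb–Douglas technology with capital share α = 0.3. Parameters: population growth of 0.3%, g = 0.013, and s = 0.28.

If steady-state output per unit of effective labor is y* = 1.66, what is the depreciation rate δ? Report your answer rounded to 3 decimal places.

δ ≈ 0.070

At the steady state, Δk = 0, so s·k^α = (n + g + δ)·k.
Since y* = [s/(n + g + δ)]^(α/(1−α)), we have s/(n + g + δ) = (y*)^((1−α)/α) = 1.66^2.3333 = 3.2627.
Therefore n + g + δ = s / 3.2627 = 0.28 / 3.2627 = 0.0858, so δ = 0.0858 − 0.016 = 0.0698.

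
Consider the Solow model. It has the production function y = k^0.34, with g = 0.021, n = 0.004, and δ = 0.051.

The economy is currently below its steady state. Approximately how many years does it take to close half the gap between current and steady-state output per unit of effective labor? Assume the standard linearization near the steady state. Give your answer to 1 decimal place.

Near the steady state the convergence rate is λ = (1 − α)(n + g + δ).
λ = (1 − 0.34) × 0.076 = 0.66 × 0.076 = 0.05016
Half-life = ln 2 / λ = 0.6931 / 0.05016 ≈ 13.82 years

about 13.8 years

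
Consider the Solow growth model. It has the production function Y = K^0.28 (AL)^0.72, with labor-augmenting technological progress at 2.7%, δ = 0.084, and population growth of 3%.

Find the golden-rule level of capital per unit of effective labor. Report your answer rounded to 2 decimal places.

The golden rule sets f'(k) = n + g + δ, i.e. α·k^(α−1) = n + g + δ.
So k^(1−α) = α / (n + g + δ) = 0.28 / 0.141 = 1.9858.
k_gold = 1.9858^(1/0.72) ≈ 2.5930

k_gold ≈ 2.59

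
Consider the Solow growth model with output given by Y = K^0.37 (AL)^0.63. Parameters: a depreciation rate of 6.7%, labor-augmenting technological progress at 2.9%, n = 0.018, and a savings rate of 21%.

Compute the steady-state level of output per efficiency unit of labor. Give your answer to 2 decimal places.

y* ≈ 1.43

Steady state requires s·f(k) = (n + g + δ)·k, i.e. s·k^α = (n + g + δ)·k.
Rearranging, k^(1−α) = s / (n + g + δ).
k^0.63 = 0.21 / (0.018 + 0.029 + 0.067) = 0.21 / 0.114 = 1.8421
k* = 1.8421^(1/0.63) ≈ 2.6371
y* = (k*)^α = 2.6371^0.37 ≈ 1.4316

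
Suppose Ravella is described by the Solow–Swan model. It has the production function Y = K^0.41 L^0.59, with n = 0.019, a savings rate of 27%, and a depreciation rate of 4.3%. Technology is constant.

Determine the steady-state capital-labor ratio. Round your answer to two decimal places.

k* = 12.11

In steady state, investment equals break-even investment: s·k^α = (n + δ)·k.
Dividing both sides by k: k^(1−α) = s / (n + δ).
k^0.59 = 0.27 / (0.019 + 0.043) = 0.27 / 0.062 = 4.3548
k* = 4.3548^(1/0.59) ≈ 12.1059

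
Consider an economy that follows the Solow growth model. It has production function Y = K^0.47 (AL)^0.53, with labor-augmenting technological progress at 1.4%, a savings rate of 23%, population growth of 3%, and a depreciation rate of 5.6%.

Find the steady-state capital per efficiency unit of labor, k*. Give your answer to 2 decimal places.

k* ≈ 4.81

Steady state requires s·f(k) = (n + g + δ)·k, i.e. s·k^α = (n + g + δ)·k.
Dividing both sides by k: k^(1−α) = s / (n + g + δ).
k^0.53 = 0.23 / (0.030 + 0.014 + 0.056) = 0.23 / 0.100 = 2.3000
k* = 2.3000^(1/0.53) ≈ 4.8140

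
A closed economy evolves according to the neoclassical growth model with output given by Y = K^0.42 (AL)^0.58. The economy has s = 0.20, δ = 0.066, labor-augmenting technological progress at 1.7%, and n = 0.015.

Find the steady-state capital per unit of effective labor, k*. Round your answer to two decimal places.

Steady state requires s·f(k) = (n + g + δ)·k, i.e. s·k^α = (n + g + δ)·k.
Dividing both sides by k: k^(1−α) = s / (n + g + δ).
k^0.58 = 0.20 / (0.015 + 0.017 + 0.066) = 0.20 / 0.098 = 2.0408
k* = 2.0408^(1/0.58) ≈ 3.4209

k* = 3.42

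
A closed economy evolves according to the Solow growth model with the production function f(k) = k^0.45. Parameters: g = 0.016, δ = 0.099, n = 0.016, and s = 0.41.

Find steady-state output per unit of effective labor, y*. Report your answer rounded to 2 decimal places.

y* ≈ 2.54

In steady state, investment equals break-even investment: s·k^α = (n + g + δ)·k.
Dividing both sides by k: k^(1−α) = s / (n + g + δ).
k^0.55 = 0.41 / (0.016 + 0.016 + 0.099) = 0.41 / 0.131 = 3.1298
k* = 3.1298^(1/0.55) ≈ 7.9605
y* = (k*)^α = 7.9605^0.45 ≈ 2.5434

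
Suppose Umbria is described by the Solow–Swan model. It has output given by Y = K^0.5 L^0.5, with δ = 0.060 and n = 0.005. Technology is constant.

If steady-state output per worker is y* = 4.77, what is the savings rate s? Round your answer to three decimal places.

s ≈ 0.310

At the steady state, Δk = 0, so s·k^α = (n + δ)·k.
Since y* = [s/(n + δ)]^(α/(1−α)), we have s/(n + δ) = (y*)^((1−α)/α) = 4.77^1 = 4.7700.
Therefore s = 4.7700 × (n + δ) = 4.7700 × 0.065 = 0.3101.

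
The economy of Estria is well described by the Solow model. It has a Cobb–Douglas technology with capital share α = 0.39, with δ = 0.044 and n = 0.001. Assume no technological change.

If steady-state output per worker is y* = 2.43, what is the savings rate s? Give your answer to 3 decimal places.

In steady state, investment equals break-even investment: s·k^α = (n + δ)·k.
Since y* = [s/(n + δ)]^(α/(1−α)), we have s/(n + δ) = (y*)^((1−α)/α) = 2.43^1.5641 = 4.0098.
Therefore s = 4.0098 × (n + δ) = 4.0098 × 0.045 = 0.1804.

s ≈ 0.180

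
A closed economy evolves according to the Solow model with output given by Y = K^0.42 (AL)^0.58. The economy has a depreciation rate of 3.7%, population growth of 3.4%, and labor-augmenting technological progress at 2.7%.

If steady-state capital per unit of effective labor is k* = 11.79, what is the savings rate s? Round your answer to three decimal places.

At the steady state, Δk = 0, so s·k^α = (n + g + δ)·k.
So s / (n + g + δ) = (k*)^(1−α) = 11.79^0.58 = 4.1829.
Therefore s = 4.1829 × (n + g + δ) = 4.1829 × 0.098 = 0.4099.

s ≈ 0.410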